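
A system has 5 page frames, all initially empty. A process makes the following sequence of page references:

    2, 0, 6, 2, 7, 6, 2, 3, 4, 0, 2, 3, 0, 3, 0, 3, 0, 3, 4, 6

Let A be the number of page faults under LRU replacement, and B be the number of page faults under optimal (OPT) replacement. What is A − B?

1

Under LRU: F F F . F . . F F F . . . . . . . . . . → 7 faults.
Under OPT: F F F . F . . F F . . . . . . . . . . . → 6 faults.
A − B = 7 − 6 = 1.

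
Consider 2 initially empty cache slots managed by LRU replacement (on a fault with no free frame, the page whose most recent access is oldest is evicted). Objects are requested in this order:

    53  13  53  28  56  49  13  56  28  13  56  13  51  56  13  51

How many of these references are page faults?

14

53: fault, frames {53}
13: fault, frames {53,13}
53: hit
28: fault, evict 13, frames {53,28}
56: fault, evict 53, frames {28,56}
49: fault, evict 28, frames {56,49}
13: fault, evict 56, frames {49,13}
56: fault, evict 49, frames {13,56}
28: fault, evict 13, frames {56,28}
13: fault, evict 56, frames {28,13}
56: fault, evict 28, frames {13,56}
13: hit
51: fault, evict 56, frames {13,51}
56: fault, evict 13, frames {51,56}
13: fault, evict 51, frames {56,13}
51: fault, evict 56, frames {13,51}
Page faults: 14.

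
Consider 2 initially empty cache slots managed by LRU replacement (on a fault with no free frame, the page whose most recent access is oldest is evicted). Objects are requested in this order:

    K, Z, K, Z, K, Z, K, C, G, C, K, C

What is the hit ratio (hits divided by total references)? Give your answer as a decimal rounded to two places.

K -> fault, frames {K}
Z -> fault, frames {K,Z}
K -> hit
Z -> hit
K -> hit
Z -> hit
K -> hit
C -> fault, evict Z, frames {K,C}
G -> fault, evict K, frames {C,G}
C -> hit
K -> fault, evict G, frames {C,K}
C -> hit
Hits: 7 of 12 references → 7/12 = 0.5833.

0.58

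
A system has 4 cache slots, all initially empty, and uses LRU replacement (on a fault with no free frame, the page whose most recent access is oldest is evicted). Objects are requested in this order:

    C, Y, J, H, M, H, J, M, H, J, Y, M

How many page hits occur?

7

C → fault, frames {C}
Y → fault, frames {C,Y}
J → fault, frames {C,Y,J}
H → fault, frames {C,Y,J,H}
M → fault, evict C, frames {Y,J,H,M}
H → hit
J → hit
M → hit
H → hit
J → hit
Y → hit
M → hit
Hits: 7.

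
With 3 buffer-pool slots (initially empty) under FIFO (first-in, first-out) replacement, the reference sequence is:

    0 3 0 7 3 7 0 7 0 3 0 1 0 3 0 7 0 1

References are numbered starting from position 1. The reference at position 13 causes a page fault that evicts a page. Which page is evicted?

3

pos 1: 0: fault, frames (0)
pos 2: 3: fault, frames (0 3)
pos 3: 0: hit
pos 4: 7: fault, frames (0 3 7)
pos 5: 3: hit
pos 6: 7: hit
pos 7: 0: hit
pos 8: 7: hit
pos 9: 0: hit
pos 10: 3: hit
pos 11: 0: hit
pos 12: 1: fault, evict 0, frames (3 7 1)
pos 13: 0: fault, evict 3, frames (7 1 0)
At position 13, page 3 is evicted.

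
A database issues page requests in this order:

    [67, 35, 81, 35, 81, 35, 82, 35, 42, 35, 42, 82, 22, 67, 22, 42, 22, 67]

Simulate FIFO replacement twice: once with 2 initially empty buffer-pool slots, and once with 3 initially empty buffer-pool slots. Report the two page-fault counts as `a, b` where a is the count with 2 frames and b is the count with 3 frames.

2 frames: F F F . . . F F F . . F F F . F F F → 12 faults.
3 frames: F F F . . . F . F F . . F F . F . . → 9 faults.
9 < 12: adding a frame reduced faults, as is typical.

12, 9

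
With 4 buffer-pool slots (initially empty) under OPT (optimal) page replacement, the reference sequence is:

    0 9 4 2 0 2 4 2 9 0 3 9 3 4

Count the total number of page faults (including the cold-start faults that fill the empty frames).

0 → fault, frames (0)
9 → fault, frames (0 9)
4 → fault, frames (0 9 4)
2 → fault, frames (0 9 4 2)
0 → hit
2 → hit
4 → hit
2 → hit
9 → hit
0 → hit
3 → fault, evict 2, frames (0 9 4 3)
9 → hit
3 → hit
4 → hit
Page faults: 5.

5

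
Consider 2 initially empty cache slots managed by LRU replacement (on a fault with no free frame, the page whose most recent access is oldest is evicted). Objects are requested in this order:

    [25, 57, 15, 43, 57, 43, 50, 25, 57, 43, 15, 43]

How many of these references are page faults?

10

25 -> miss, frames {25}
57 -> miss, frames {25,57}
15 -> miss, evict 25, frames {57,15}
43 -> miss, evict 57, frames {15,43}
57 -> miss, evict 15, frames {43,57}
43 -> hit
50 -> miss, evict 57, frames {43,50}
25 -> miss, evict 43, frames {50,25}
57 -> miss, evict 50, frames {25,57}
43 -> miss, evict 25, frames {57,43}
15 -> miss, evict 57, frames {43,15}
43 -> hit
Page faults: 10.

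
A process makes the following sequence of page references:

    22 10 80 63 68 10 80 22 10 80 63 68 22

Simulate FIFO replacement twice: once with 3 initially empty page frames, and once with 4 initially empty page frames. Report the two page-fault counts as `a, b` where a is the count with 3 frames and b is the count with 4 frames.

10, 11

3 frames: F F F F F F F F . . F F . → 10 faults.
4 frames: F F F F F . . F F F F F F → 11 faults.
11 > 10: adding a frame increased faults — Belady's anomaly.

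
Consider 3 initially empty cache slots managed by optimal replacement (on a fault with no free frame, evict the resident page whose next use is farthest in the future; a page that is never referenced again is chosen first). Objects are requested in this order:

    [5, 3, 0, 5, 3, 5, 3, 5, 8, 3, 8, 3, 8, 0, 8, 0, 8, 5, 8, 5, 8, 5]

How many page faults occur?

5

5 -> miss, frames [5]
3 -> miss, frames [5, 3]
0 -> miss, frames [5, 3, 0]
5 -> hit
3 -> hit
5 -> hit
3 -> hit
5 -> hit
8 -> miss, evict 5, frames [3, 0, 8]
3 -> hit
8 -> hit
3 -> hit
8 -> hit
0 -> hit
8 -> hit
0 -> hit
8 -> hit
5 -> miss, evict 0, frames [3, 8, 5]
8 -> hit
5 -> hit
8 -> hit
5 -> hit
Page faults: 5.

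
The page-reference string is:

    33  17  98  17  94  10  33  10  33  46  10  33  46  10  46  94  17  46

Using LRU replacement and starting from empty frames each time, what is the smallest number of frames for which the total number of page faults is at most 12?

f=1: 18 faults
f=2: 14 faults
f=3: 9 faults
f=4: 8 faults
f=5: 6 faults
f=6: 6 faults
Smallest f with faults ≤ 12 is 3.

3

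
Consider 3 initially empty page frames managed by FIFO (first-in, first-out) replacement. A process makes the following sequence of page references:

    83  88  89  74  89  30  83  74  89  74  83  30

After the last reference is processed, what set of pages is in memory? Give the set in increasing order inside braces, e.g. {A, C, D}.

{30, 74, 89}

83 -> fault, frames [83]
88 -> fault, frames [83, 88]
89 -> fault, frames [83, 88, 89]
74 -> fault, evict 83, frames [88, 89, 74]
89 -> hit
30 -> fault, evict 88, frames [89, 74, 30]
83 -> fault, evict 89, frames [74, 30, 83]
74 -> hit
89 -> fault, evict 74, frames [30, 83, 89]
74 -> fault, evict 30, frames [83, 89, 74]
83 -> hit
30 -> fault, evict 83, frames [89, 74, 30]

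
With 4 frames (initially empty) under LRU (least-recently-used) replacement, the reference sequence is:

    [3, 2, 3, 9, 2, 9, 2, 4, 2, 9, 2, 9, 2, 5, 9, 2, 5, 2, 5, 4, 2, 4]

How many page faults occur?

5

3 -> miss, frames (3)
2 -> miss, frames (3 2)
3 -> hit
9 -> miss, frames (2 3 9)
2 -> hit
9 -> hit
2 -> hit
4 -> miss, frames (3 9 2 4)
2 -> hit
9 -> hit
2 -> hit
9 -> hit
2 -> hit
5 -> miss, evict 3, frames (4 9 2 5)
9 -> hit
2 -> hit
5 -> hit
2 -> hit
5 -> hit
4 -> hit
2 -> hit
4 -> hit
Page faults: 5.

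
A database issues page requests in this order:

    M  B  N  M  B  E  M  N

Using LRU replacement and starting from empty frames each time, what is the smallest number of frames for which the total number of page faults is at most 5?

3

f=1: 8 faults
f=2: 8 faults
f=3: 5 faults
f=4: 4 faults
Smallest f with faults ≤ 5 is 3.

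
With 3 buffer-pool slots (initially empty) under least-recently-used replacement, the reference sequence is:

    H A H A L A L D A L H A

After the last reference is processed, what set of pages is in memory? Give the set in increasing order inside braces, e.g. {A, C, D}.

H → fault, frames {H}
A → fault, frames {H,A}
H → hit
A → hit
L → fault, frames {H,A,L}
A → hit
L → hit
D → fault, evict H, frames {A,L,D}
A → hit
L → hit
H → fault, evict D, frames {A,L,H}
A → hit

{A, H, L}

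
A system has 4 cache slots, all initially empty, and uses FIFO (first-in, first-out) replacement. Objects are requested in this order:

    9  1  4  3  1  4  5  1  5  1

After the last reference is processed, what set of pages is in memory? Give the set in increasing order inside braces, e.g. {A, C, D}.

{1, 3, 4, 5}

9 -> fault, frames (9)
1 -> fault, frames (9 1)
4 -> fault, frames (9 1 4)
3 -> fault, frames (9 1 4 3)
1 -> hit
4 -> hit
5 -> fault, evict 9, frames (1 4 3 5)
1 -> hit
5 -> hit
1 -> hit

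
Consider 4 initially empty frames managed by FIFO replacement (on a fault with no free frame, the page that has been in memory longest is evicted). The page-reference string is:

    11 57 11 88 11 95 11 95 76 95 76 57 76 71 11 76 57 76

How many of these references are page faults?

8

11 → fault, frames {11}
57 → fault, frames {11,57}
11 → hit
88 → fault, frames {11,57,88}
11 → hit
95 → fault, frames {11,57,88,95}
11 → hit
95 → hit
76 → fault, evict 11, frames {57,88,95,76}
95 → hit
76 → hit
57 → hit
76 → hit
71 → fault, evict 57, frames {88,95,76,71}
11 → fault, evict 88, frames {95,76,71,11}
76 → hit
57 → fault, evict 95, frames {76,71,11,57}
76 → hit
Page faults: 8.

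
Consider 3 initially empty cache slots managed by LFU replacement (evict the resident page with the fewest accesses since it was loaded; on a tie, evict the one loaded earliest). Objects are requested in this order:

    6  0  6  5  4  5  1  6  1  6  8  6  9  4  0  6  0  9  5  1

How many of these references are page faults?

6 -> miss, frames [6]
0 -> miss, frames [6, 0]
6 -> hit
5 -> miss, frames [6, 0, 5]
4 -> miss, evict 0, frames [6, 5, 4]
5 -> hit
1 -> miss, evict 4, frames [6, 5, 1]
6 -> hit
1 -> hit
6 -> hit
8 -> miss, evict 5, frames [6, 1, 8]
6 -> hit
9 -> miss, evict 8, frames [6, 1, 9]
4 -> miss, evict 9, frames [6, 1, 4]
0 -> miss, evict 4, frames [6, 1, 0]
6 -> hit
0 -> hit
9 -> miss, evict 1, frames [6, 0, 9]
5 -> miss, evict 9, frames [6, 0, 5]
1 -> miss, evict 5, frames [6, 0, 1]
Page faults: 12.

12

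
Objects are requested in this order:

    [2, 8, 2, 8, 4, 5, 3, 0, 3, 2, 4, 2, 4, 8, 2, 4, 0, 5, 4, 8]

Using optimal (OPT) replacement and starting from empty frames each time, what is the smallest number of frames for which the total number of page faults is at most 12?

f=1: 20 faults
f=2: 13 faults
f=3: 10 faults
f=4: 8 faults
f=5: 7 faults
f=6: 6 faults
Smallest f with faults ≤ 12 is 3.

3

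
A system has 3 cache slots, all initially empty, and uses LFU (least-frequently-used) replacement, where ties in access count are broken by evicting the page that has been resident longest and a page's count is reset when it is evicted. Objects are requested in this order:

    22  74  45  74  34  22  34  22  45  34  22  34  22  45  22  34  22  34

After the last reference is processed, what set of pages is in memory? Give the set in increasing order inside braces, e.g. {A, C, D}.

{22, 34, 45}

22: fault, frames [22]
74: fault, frames [22, 74]
45: fault, frames [22, 74, 45]
74: hit
34: fault, evict 22, frames [74, 45, 34]
22: fault, evict 45, frames [74, 34, 22]
34: hit
22: hit
45: fault, evict 74, frames [34, 22, 45]
34: hit
22: hit
34: hit
22: hit
45: hit
22: hit
34: hit
22: hit
34: hit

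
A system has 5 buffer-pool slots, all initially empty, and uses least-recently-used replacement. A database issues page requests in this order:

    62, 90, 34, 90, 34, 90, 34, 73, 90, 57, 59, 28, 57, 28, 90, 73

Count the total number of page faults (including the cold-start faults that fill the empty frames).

7

62: fault, frames {62}
90: fault, frames {62,90}
34: fault, frames {62,90,34}
90: hit
34: hit
90: hit
34: hit
73: fault, frames {62,90,34,73}
90: hit
57: fault, frames {62,34,73,90,57}
59: fault, evict 62, frames {34,73,90,57,59}
28: fault, evict 34, frames {73,90,57,59,28}
57: hit
28: hit
90: hit
73: hit
Page faults: 7.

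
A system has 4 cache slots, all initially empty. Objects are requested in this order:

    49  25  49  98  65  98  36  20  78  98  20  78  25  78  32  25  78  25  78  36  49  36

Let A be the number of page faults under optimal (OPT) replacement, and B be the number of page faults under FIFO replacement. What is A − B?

Under OPT: F F . F F . F F F . . . . . F . . . . F F . → 10 faults.
Under FIFO: F F . F F . F F F F . . F . F . . . . F F . → 12 faults.
A − B = 10 − 12 = -2.

-2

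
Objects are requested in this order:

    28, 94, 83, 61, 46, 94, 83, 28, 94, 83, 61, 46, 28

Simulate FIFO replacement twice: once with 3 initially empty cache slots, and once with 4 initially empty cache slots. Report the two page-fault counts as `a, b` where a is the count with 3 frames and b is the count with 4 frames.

10, 11

3 frames: F F F F F F F F . . F F . → 10 faults.
4 frames: F F F F F . . F F F F F F → 11 faults.
11 > 10: adding a frame increased faults — Belady's anomaly.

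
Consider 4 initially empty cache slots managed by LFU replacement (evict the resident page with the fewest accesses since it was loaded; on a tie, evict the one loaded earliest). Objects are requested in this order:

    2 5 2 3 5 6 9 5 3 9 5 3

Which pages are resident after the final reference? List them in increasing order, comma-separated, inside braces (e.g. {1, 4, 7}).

{2, 3, 5, 9}

2 → miss, frames (2)
5 → miss, frames (2 5)
2 → hit
3 → miss, frames (2 5 3)
5 → hit
6 → miss, frames (2 5 3 6)
9 → miss, evict 3, frames (2 5 6 9)
5 → hit
3 → miss, evict 6, frames (2 5 9 3)
9 → hit
5 → hit
3 → hit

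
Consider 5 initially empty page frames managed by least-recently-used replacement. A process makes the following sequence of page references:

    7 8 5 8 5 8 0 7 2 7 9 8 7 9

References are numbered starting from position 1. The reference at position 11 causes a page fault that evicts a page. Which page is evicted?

5

pos 1: 7 -> miss, frames [7]
pos 2: 8 -> miss, frames [7, 8]
pos 3: 5 -> miss, frames [7, 8, 5]
pos 4: 8 -> hit
pos 5: 5 -> hit
pos 6: 8 -> hit
pos 7: 0 -> miss, frames [7, 5, 8, 0]
pos 8: 7 -> hit
pos 9: 2 -> miss, frames [5, 8, 0, 7, 2]
pos 10: 7 -> hit
pos 11: 9 -> miss, evict 5, frames [8, 0, 2, 7, 9]
At position 11, page 5 is evicted.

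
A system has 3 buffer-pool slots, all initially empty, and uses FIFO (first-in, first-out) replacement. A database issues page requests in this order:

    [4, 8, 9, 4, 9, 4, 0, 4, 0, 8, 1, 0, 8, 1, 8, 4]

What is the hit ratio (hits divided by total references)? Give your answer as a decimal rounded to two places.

4: miss, frames {4}
8: miss, frames {4,8}
9: miss, frames {4,8,9}
4: hit
9: hit
4: hit
0: miss, evict 4, frames {8,9,0}
4: miss, evict 8, frames {9,0,4}
0: hit
8: miss, evict 9, frames {0,4,8}
1: miss, evict 0, frames {4,8,1}
0: miss, evict 4, frames {8,1,0}
8: hit
1: hit
8: hit
4: miss, evict 8, frames {1,0,4}
Hits: 7 of 16 references → 7/16 = 0.4375.

0.44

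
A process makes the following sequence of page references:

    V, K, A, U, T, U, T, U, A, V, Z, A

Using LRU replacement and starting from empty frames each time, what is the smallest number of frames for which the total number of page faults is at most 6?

f=1: 12 faults
f=2: 9 faults
f=3: 7 faults
f=4: 7 faults
f=5: 6 faults
f=6: 6 faults
Smallest f with faults ≤ 6 is 5.

5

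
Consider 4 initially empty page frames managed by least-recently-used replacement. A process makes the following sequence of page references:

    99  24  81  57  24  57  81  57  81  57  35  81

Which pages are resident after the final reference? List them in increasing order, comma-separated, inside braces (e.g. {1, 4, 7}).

{24, 35, 57, 81}

99 -> fault, frames {99}
24 -> fault, frames {99,24}
81 -> fault, frames {99,24,81}
57 -> fault, frames {99,24,81,57}
24 -> hit
57 -> hit
81 -> hit
57 -> hit
81 -> hit
57 -> hit
35 -> fault, evict 99, frames {24,81,57,35}
81 -> hit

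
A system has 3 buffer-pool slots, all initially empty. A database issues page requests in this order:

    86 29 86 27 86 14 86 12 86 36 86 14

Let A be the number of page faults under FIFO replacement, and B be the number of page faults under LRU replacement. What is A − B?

Under FIFO: F F . F . F F F . F . F → 8 faults.
Under LRU: F F . F . F . F . F . F → 7 faults.
A − B = 8 − 7 = 1.

1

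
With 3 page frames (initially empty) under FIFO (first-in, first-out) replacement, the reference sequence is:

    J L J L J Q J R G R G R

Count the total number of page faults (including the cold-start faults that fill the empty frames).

J → miss, frames {J}
L → miss, frames {J,L}
J → hit
L → hit
J → hit
Q → miss, frames {J,L,Q}
J → hit
R → miss, evict J, frames {L,Q,R}
G → miss, evict L, frames {Q,R,G}
R → hit
G → hit
R → hit
Page faults: 5.

5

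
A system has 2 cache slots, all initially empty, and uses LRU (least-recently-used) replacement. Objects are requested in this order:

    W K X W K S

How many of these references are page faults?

W -> fault, frames [W]
K -> fault, frames [W, K]
X -> fault, evict W, frames [K, X]
W -> fault, evict K, frames [X, W]
K -> fault, evict X, frames [W, K]
S -> fault, evict W, frames [K, S]
Page faults: 6.

6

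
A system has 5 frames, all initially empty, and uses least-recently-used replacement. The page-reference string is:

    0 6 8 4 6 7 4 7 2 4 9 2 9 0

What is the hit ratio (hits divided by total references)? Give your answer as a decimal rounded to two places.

0: fault, frames [0]
6: fault, frames [0, 6]
8: fault, frames [0, 6, 8]
4: fault, frames [0, 6, 8, 4]
6: hit
7: fault, frames [0, 8, 4, 6, 7]
4: hit
7: hit
2: fault, evict 0, frames [8, 6, 4, 7, 2]
4: hit
9: fault, evict 8, frames [6, 7, 2, 4, 9]
2: hit
9: hit
0: fault, evict 6, frames [7, 4, 2, 9, 0]
Hits: 6 of 14 references → 6/14 = 0.4286.

0.43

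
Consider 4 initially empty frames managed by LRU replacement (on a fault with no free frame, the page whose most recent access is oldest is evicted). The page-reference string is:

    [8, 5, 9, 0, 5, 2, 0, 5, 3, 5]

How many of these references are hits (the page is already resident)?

8 → miss, frames (8)
5 → miss, frames (8 5)
9 → miss, frames (8 5 9)
0 → miss, frames (8 5 9 0)
5 → hit
2 → miss, evict 8, frames (9 0 5 2)
0 → hit
5 → hit
3 → miss, evict 9, frames (2 0 5 3)
5 → hit
Hits: 4.

4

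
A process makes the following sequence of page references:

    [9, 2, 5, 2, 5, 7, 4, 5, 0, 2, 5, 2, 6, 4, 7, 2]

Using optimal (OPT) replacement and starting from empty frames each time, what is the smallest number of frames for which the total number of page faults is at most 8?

4

f=1: 16 faults
f=2: 10 faults
f=3: 9 faults
f=4: 8 faults
f=5: 7 faults
f=6: 7 faults
f=7: 7 faults
Smallest f with faults ≤ 8 is 4.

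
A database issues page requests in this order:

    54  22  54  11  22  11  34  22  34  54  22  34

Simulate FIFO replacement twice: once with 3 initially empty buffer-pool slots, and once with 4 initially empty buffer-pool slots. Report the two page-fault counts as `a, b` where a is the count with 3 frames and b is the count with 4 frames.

6, 4

3 frames: F F . F . . F . . F F . → 6 faults.
4 frames: F F . F . . F . . . . . → 4 faults.
4 < 6: adding a frame reduced faults, as is typical.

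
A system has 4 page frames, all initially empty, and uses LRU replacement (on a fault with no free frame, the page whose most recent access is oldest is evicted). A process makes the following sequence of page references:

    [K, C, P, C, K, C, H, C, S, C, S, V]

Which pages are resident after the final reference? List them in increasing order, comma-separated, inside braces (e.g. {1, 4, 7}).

{C, H, S, V}

K → miss, frames (K)
C → miss, frames (K C)
P → miss, frames (K C P)
C → hit
K → hit
C → hit
H → miss, frames (P K C H)
C → hit
S → miss, evict P, frames (K H C S)
C → hit
S → hit
V → miss, evict K, frames (H C S V)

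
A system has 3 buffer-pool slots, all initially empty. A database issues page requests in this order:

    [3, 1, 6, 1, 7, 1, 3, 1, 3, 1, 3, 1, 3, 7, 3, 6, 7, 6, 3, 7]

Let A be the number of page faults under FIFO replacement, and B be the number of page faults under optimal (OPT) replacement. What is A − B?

4

Under FIFO: F F F . F . F F . . . . . . . F F . F . → 9 faults.
Under OPT: F F F . F . . . . . . . . . . F . . . . → 5 faults.
A − B = 9 − 5 = 4.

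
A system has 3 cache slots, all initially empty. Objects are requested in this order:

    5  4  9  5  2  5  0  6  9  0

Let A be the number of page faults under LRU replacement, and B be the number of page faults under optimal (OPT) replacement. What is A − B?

Under LRU: F F F . F . F F F . → 7 faults.
Under OPT: F F F . F . F F . . → 6 faults.
A − B = 7 − 6 = 1.

1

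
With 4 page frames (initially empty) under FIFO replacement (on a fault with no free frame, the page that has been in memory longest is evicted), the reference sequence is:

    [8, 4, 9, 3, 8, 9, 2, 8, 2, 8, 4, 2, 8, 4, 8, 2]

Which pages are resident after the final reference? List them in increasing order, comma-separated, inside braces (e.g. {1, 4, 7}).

8 → fault, frames (8)
4 → fault, frames (8 4)
9 → fault, frames (8 4 9)
3 → fault, frames (8 4 9 3)
8 → hit
9 → hit
2 → fault, evict 8, frames (4 9 3 2)
8 → fault, evict 4, frames (9 3 2 8)
2 → hit
8 → hit
4 → fault, evict 9, frames (3 2 8 4)
2 → hit
8 → hit
4 → hit
8 → hit
2 → hit

{2, 3, 4, 8}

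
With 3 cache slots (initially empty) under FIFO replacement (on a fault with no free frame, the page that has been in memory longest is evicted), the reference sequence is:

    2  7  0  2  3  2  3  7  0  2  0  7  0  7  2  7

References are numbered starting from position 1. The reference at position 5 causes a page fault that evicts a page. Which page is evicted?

pos 1: 2 → fault, frames [2]
pos 2: 7 → fault, frames [2, 7]
pos 3: 0 → fault, frames [2, 7, 0]
pos 4: 2 → hit
pos 5: 3 → fault, evict 2, frames [7, 0, 3]
At position 5, page 2 is evicted.

2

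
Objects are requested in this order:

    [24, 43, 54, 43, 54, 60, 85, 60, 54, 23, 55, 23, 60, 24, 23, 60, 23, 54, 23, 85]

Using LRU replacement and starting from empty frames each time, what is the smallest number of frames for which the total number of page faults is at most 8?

f=1: 20 faults
f=2: 14 faults
f=3: 11 faults
f=4: 10 faults
f=5: 9 faults
f=6: 8 faults
f=7: 7 faults
Smallest f with faults ≤ 8 is 6.

6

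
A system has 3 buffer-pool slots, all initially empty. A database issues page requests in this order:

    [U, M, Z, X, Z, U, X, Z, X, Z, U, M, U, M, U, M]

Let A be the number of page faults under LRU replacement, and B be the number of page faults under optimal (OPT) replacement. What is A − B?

1

Under LRU: F F F F . F . . . . . F . . . . → 6 faults.
Under OPT: F F F F . . . . . . . F . . . . → 5 faults.
A − B = 6 − 5 = 1.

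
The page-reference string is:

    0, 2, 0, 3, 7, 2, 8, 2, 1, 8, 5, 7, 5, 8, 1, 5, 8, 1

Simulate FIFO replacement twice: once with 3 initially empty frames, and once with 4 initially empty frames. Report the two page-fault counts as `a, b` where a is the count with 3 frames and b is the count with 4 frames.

12, 7

3 frames: F F . F F . F F F . F F . F F F . . → 12 faults.
4 frames: F F . F F . F . F . F . . . . . . . → 7 faults.
7 < 12: adding a frame reduced faults, as is typical.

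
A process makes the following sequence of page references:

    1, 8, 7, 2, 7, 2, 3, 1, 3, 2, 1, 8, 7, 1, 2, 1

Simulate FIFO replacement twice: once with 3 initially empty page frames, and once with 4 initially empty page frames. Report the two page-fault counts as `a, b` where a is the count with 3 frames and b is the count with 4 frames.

10, 9

3 frames: F F F F . . F F . . . F F . F F → 10 faults.
4 frames: F F F F . . F F . . . F F . F . → 9 faults.
9 < 10: adding a frame reduced faults, as is typical.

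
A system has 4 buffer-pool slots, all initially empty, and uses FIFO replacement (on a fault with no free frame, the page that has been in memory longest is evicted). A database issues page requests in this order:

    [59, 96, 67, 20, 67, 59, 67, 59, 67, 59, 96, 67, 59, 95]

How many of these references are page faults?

59: miss, frames {59}
96: miss, frames {59,96}
67: miss, frames {59,96,67}
20: miss, frames {59,96,67,20}
67: hit
59: hit
67: hit
59: hit
67: hit
59: hit
96: hit
67: hit
59: hit
95: miss, evict 59, frames {96,67,20,95}
Page faults: 5.

5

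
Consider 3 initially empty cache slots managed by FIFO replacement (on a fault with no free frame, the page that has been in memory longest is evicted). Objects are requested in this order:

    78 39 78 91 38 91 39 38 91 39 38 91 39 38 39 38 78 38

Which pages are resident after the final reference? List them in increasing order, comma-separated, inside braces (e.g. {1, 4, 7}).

{38, 78, 91}

78 -> miss, frames (78)
39 -> miss, frames (78 39)
78 -> hit
91 -> miss, frames (78 39 91)
38 -> miss, evict 78, frames (39 91 38)
91 -> hit
39 -> hit
38 -> hit
91 -> hit
39 -> hit
38 -> hit
91 -> hit
39 -> hit
38 -> hit
39 -> hit
38 -> hit
78 -> miss, evict 39, frames (91 38 78)
38 -> hit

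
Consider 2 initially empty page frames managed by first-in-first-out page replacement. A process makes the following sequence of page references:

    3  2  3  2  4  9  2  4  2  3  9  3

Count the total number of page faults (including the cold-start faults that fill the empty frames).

3: miss, frames [3]
2: miss, frames [3, 2]
3: hit
2: hit
4: miss, evict 3, frames [2, 4]
9: miss, evict 2, frames [4, 9]
2: miss, evict 4, frames [9, 2]
4: miss, evict 9, frames [2, 4]
2: hit
3: miss, evict 2, frames [4, 3]
9: miss, evict 4, frames [3, 9]
3: hit
Page faults: 8.

8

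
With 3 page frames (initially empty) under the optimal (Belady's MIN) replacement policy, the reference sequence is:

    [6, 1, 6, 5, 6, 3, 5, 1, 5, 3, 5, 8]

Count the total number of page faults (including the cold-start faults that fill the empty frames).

6 → miss, frames [6]
1 → miss, frames [6, 1]
6 → hit
5 → miss, frames [6, 1, 5]
6 → hit
3 → miss, evict 6, frames [1, 5, 3]
5 → hit
1 → hit
5 → hit
3 → hit
5 → hit
8 → miss, evict 3, frames [1, 5, 8]
Page faults: 5.

5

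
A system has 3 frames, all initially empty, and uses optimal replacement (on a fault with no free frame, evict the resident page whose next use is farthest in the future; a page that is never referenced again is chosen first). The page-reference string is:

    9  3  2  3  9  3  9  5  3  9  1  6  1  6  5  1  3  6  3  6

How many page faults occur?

9 → fault, frames (9)
3 → fault, frames (9 3)
2 → fault, frames (9 3 2)
3 → hit
9 → hit
3 → hit
9 → hit
5 → fault, evict 2, frames (9 3 5)
3 → hit
9 → hit
1 → fault, evict 9, frames (3 5 1)
6 → fault, evict 3, frames (5 1 6)
1 → hit
6 → hit
5 → hit
1 → hit
3 → fault, evict 1, frames (5 6 3)
6 → hit
3 → hit
6 → hit
Page faults: 7.

7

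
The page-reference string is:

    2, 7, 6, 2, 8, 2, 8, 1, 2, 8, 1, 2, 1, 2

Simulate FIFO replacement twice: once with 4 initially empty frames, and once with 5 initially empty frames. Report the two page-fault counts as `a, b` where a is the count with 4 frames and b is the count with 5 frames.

6, 5

4 frames: F F F . F . . F F . . . . . → 6 faults.
5 frames: F F F . F . . F . . . . . . → 5 faults.
5 < 6: adding a frame reduced faults, as is typical.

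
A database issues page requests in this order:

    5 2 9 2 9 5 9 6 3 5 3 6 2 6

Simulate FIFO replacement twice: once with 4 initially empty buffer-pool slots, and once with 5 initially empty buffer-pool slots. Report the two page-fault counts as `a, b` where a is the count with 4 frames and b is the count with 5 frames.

7, 5

4 frames: F F F . . . . F F F . . F . → 7 faults.
5 frames: F F F . . . . F F . . . . . → 5 faults.
5 < 7: adding a frame reduced faults, as is typical.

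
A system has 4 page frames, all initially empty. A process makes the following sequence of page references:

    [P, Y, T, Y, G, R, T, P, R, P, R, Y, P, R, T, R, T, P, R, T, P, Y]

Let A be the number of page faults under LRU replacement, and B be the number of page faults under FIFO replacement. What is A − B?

Under LRU: F F F . F F . F . . . F . . . . . . . . . . → 7 faults.
Under FIFO: F F F . F F . F . . . F . . F . . . . . . . → 8 faults.
A − B = 7 − 8 = -1.

-1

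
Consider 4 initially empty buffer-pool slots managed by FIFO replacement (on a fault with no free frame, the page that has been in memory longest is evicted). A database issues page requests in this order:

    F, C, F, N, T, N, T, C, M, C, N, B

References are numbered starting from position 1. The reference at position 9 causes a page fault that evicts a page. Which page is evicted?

pos 1: F → miss, frames (F)
pos 2: C → miss, frames (F C)
pos 3: F → hit
pos 4: N → miss, frames (F C N)
pos 5: T → miss, frames (F C N T)
pos 6: N → hit
pos 7: T → hit
pos 8: C → hit
pos 9: M → miss, evict F, frames (C N T M)
At position 9, page F is evicted.

F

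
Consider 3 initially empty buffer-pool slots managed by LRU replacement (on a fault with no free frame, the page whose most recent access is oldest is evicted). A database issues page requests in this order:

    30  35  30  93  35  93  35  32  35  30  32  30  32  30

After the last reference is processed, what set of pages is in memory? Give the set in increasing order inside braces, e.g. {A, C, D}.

{30, 32, 35}

30 → fault, frames [30]
35 → fault, frames [30, 35]
30 → hit
93 → fault, frames [35, 30, 93]
35 → hit
93 → hit
35 → hit
32 → fault, evict 30, frames [93, 35, 32]
35 → hit
30 → fault, evict 93, frames [32, 35, 30]
32 → hit
30 → hit
32 → hit
30 → hit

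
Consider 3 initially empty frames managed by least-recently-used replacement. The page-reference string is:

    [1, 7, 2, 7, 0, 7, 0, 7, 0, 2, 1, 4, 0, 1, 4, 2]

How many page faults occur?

8

1 → fault, frames (1)
7 → fault, frames (1 7)
2 → fault, frames (1 7 2)
7 → hit
0 → fault, evict 1, frames (2 7 0)
7 → hit
0 → hit
7 → hit
0 → hit
2 → hit
1 → fault, evict 7, frames (0 2 1)
4 → fault, evict 0, frames (2 1 4)
0 → fault, evict 2, frames (1 4 0)
1 → hit
4 → hit
2 → fault, evict 0, frames (1 4 2)
Page faults: 8.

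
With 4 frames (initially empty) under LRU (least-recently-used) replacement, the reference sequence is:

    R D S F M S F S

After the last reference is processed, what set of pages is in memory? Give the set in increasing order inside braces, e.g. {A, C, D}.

{D, F, M, S}

R → miss, frames (R)
D → miss, frames (R D)
S → miss, frames (R D S)
F → miss, frames (R D S F)
M → miss, evict R, frames (D S F M)
S → hit
F → hit
S → hit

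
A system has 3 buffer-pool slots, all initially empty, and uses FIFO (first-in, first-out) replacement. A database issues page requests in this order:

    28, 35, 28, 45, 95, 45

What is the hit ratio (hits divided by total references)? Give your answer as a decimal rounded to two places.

28: fault, frames [28]
35: fault, frames [28, 35]
28: hit
45: fault, frames [28, 35, 45]
95: fault, evict 28, frames [35, 45, 95]
45: hit
Hits: 2 of 6 references → 2/6 = 0.3333.

0.33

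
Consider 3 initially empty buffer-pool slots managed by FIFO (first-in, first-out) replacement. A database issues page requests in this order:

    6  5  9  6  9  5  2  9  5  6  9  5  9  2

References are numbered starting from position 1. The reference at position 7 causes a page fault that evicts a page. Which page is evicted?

pos 1: 6: fault, frames {6}
pos 2: 5: fault, frames {6,5}
pos 3: 9: fault, frames {6,5,9}
pos 4: 6: hit
pos 5: 9: hit
pos 6: 5: hit
pos 7: 2: fault, evict 6, frames {5,9,2}
At position 7, page 6 is evicted.

6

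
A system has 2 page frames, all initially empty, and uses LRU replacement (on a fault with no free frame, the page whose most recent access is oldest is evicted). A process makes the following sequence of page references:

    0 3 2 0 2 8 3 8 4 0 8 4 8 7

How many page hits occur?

3

0 → fault, frames [0]
3 → fault, frames [0, 3]
2 → fault, evict 0, frames [3, 2]
0 → fault, evict 3, frames [2, 0]
2 → hit
8 → fault, evict 0, frames [2, 8]
3 → fault, evict 2, frames [8, 3]
8 → hit
4 → fault, evict 3, frames [8, 4]
0 → fault, evict 8, frames [4, 0]
8 → fault, evict 4, frames [0, 8]
4 → fault, evict 0, frames [8, 4]
8 → hit
7 → fault, evict 4, frames [8, 7]
Hits: 3.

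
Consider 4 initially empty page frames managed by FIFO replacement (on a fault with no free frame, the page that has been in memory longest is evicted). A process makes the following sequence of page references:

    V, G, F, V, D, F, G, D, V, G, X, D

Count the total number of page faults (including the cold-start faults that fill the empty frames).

5

V -> fault, frames (V)
G -> fault, frames (V G)
F -> fault, frames (V G F)
V -> hit
D -> fault, frames (V G F D)
F -> hit
G -> hit
D -> hit
V -> hit
G -> hit
X -> fault, evict V, frames (G F D X)
D -> hit
Page faults: 5.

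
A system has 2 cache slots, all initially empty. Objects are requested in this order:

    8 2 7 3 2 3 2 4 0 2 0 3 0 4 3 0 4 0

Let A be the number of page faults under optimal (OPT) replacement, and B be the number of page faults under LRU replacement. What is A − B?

Under OPT: F F F F . . . F F . . F . F . F . . → 9 faults.
Under LRU: F F F F F . . F F F . F . F F F F . → 13 faults.
A − B = 9 − 13 = -4.

-4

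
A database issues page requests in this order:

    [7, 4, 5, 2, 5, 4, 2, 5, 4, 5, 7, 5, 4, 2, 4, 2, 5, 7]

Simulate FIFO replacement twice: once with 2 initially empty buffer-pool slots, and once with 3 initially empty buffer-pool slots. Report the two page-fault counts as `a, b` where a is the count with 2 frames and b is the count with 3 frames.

11, 7

2 frames: F F F F . F . F . . F . F F . . F F → 11 faults.
3 frames: F F F F . . . . . . F . F . . . F . → 7 faults.
7 < 11: adding a frame reduced faults, as is typical.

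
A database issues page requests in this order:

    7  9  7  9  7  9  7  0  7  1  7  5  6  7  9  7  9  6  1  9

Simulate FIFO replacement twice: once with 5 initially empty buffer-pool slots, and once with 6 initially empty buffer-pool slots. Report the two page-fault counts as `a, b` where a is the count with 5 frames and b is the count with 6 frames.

8, 6

5 frames: F F . . . . . F . F . F F F F . . . . . → 8 faults.
6 frames: F F . . . . . F . F . F F . . . . . . . → 6 faults.
6 < 8: adding a frame reduced faults, as is typical.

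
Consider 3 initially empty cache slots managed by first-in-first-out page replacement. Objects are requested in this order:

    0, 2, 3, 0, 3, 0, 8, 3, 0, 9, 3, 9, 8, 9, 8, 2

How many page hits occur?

0: fault, frames (0)
2: fault, frames (0 2)
3: fault, frames (0 2 3)
0: hit
3: hit
0: hit
8: fault, evict 0, frames (2 3 8)
3: hit
0: fault, evict 2, frames (3 8 0)
9: fault, evict 3, frames (8 0 9)
3: fault, evict 8, frames (0 9 3)
9: hit
8: fault, evict 0, frames (9 3 8)
9: hit
8: hit
2: fault, evict 9, frames (3 8 2)
Hits: 7.

7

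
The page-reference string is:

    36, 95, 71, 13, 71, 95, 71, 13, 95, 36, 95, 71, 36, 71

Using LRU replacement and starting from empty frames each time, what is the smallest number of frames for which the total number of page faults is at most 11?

f=1: 14 faults
f=2: 10 faults
f=3: 6 faults
f=4: 4 faults
Smallest f with faults ≤ 11 is 2.

2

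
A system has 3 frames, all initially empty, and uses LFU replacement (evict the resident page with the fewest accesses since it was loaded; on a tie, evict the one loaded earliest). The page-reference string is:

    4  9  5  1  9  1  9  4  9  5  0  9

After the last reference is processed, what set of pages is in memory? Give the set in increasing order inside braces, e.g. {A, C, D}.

{0, 1, 9}

4 → fault, frames (4)
9 → fault, frames (4 9)
5 → fault, frames (4 9 5)
1 → fault, evict 4, frames (9 5 1)
9 → hit
1 → hit
9 → hit
4 → fault, evict 5, frames (9 1 4)
9 → hit
5 → fault, evict 4, frames (9 1 5)
0 → fault, evict 5, frames (9 1 0)
9 → hit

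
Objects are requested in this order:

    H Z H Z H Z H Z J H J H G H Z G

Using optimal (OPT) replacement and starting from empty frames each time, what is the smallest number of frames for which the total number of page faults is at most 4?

3

f=1: 16 faults
f=2: 5 faults
f=3: 4 faults
f=4: 4 faults
Smallest f with faults ≤ 4 is 3.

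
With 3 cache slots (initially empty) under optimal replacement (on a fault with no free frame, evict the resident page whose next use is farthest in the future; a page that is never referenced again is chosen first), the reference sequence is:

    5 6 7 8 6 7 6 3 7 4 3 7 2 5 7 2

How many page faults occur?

5 -> fault, frames [5]
6 -> fault, frames [5, 6]
7 -> fault, frames [5, 6, 7]
8 -> fault, evict 5, frames [6, 7, 8]
6 -> hit
7 -> hit
6 -> hit
3 -> fault, evict 8, frames [6, 7, 3]
7 -> hit
4 -> fault, evict 6, frames [7, 3, 4]
3 -> hit
7 -> hit
2 -> fault, evict 4, frames [7, 3, 2]
5 -> fault, evict 3, frames [7, 2, 5]
7 -> hit
2 -> hit
Page faults: 8.

8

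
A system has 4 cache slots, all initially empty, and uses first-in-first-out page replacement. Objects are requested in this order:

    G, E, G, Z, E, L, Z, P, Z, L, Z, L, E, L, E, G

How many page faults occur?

G -> miss, frames [G]
E -> miss, frames [G, E]
G -> hit
Z -> miss, frames [G, E, Z]
E -> hit
L -> miss, frames [G, E, Z, L]
Z -> hit
P -> miss, evict G, frames [E, Z, L, P]
Z -> hit
L -> hit
Z -> hit
L -> hit
E -> hit
L -> hit
E -> hit
G -> miss, evict E, frames [Z, L, P, G]
Page faults: 6.

6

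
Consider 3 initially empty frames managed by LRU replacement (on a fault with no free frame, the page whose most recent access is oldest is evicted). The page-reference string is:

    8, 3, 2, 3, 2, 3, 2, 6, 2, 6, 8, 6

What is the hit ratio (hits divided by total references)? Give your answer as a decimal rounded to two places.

8: miss, frames [8]
3: miss, frames [8, 3]
2: miss, frames [8, 3, 2]
3: hit
2: hit
3: hit
2: hit
6: miss, evict 8, frames [3, 2, 6]
2: hit
6: hit
8: miss, evict 3, frames [2, 6, 8]
6: hit
Hits: 7 of 12 references → 7/12 = 0.5833.

0.58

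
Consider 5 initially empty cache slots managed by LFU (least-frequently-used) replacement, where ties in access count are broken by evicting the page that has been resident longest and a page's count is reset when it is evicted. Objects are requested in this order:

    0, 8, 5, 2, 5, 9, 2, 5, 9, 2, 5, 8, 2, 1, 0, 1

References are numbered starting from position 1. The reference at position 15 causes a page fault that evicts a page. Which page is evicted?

pos 1: 0: miss, frames {0}
pos 2: 8: miss, frames {0,8}
pos 3: 5: miss, frames {0,8,5}
pos 4: 2: miss, frames {0,8,5,2}
pos 5: 5: hit
pos 6: 9: miss, frames {0,8,5,2,9}
pos 7: 2: hit
pos 8: 5: hit
pos 9: 9: hit
pos 10: 2: hit
pos 11: 5: hit
pos 12: 8: hit
pos 13: 2: hit
pos 14: 1: miss, evict 0, frames {8,5,2,9,1}
pos 15: 0: miss, evict 1, frames {8,5,2,9,0}
At position 15, page 1 is evicted.

1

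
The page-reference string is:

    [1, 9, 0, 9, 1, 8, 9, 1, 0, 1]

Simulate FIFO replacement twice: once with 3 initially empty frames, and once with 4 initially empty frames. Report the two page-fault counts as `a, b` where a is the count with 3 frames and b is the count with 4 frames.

5, 4

3 frames: F F F . . F . F . . → 5 faults.
4 frames: F F F . . F . . . . → 4 faults.
4 < 5: adding a frame reduced faults, as is typical.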